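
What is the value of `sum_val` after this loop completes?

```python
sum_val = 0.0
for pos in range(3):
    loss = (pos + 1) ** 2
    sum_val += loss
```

Sum of squared losses 1² + 2² + ... + 3²
`sum_val` takes the values: 0.0 → 1.0 → 5.0 → 14.0

Answer: 14.0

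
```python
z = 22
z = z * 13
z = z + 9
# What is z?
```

Trace:
`z = 22` → z = 22
`z = z * 13` → z = 286
`z = z + 9` → z = 295
So z = 295

Answer: 295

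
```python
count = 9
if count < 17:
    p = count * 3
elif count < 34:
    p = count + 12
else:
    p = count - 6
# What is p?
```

Trace:
`count = 9` → count = 9
`if count < 17: ...` → count < 17 is True → p = 27
So p = 27

Answer: 27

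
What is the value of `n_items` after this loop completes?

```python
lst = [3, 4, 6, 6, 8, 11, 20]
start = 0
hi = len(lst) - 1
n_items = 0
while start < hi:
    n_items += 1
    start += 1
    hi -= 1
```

Iterations until pointers meet (list length 7)
`n_items` takes the values: 0 → 1 → 2 → 3

Answer: 3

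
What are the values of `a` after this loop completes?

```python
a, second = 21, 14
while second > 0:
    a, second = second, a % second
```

GCD of 21 and 14
`a` takes the values: 21 → 14 → 7

Answer: 7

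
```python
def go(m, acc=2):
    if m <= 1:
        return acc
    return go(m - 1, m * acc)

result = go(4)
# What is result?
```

Accumulator trace (n, acc): (4, 2) -> (3, 8) -> (2, 24) -> (1, 48) -> return 48

Answer: 48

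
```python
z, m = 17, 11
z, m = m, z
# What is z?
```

Trace:
`z, m = 17, 11` → z = 17; m = 11
`z, m = m, z` → z = 11; m = 17
So z = 11

Answer: 11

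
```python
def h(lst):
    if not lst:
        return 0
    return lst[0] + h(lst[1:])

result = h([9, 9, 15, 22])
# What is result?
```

9 + 9 + 15 + 22 + 0 = 55

Answer: 55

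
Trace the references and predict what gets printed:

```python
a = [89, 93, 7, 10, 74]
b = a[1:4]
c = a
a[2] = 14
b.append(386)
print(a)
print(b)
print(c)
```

Key concept: slice vs alias.
Step by step:
`a = [89, 93, 7, 10, 74]` → a = [89, 93, 7, 10, 74]
`b = a[1:4]` → b = [93, 7, 10]
`c = a` → c = [89, 93, 7, 10, 74] (same object as a)
`a[2] = 14` → a = [89, 93, 14, 10, 74] (same object as c); c = [89, 93, 14, 10, 74] (same object as a)
`b.append(386)` → b = [93, 7, 10, 386]
`print(a)` → prints [89, 93, 14, 10, 74]
`print(b)` → prints [93, 7, 10, 386]
`print(c)` → prints [89, 93, 14, 10, 74]

Answer:
[89, 93, 14, 10, 74]
[93, 7, 10, 386]
[89, 93, 14, 10, 74]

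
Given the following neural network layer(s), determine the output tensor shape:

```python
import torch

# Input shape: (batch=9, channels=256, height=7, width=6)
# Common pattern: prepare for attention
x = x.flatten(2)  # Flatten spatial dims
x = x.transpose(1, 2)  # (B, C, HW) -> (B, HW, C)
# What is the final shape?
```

Input: (9, 256, 7, 6) -> after flatten(2): (9, 256, 42) -> Output: (9, 42, 256)

Answer: (9, 42, 256)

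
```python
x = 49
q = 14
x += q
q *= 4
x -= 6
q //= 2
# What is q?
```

Trace:
`x = 49` → x = 49
`q = 14` → q = 14
`x += q` → x = 63
`q *= 4` → q = 56
`x -= 6` → x = 57
`q //= 2` → q = 28
So q = 28

Answer: 28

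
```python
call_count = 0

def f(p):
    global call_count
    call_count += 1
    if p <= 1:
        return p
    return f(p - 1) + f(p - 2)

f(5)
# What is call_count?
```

Calls(p) = 1 + Calls(p-1) + Calls(p-2); Calls(0)=Calls(1)=1. For p=5 this gives 15.

Answer: 15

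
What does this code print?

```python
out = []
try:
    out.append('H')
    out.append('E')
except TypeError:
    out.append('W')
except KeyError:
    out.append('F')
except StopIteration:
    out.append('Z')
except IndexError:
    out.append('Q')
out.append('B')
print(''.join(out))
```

Execution trace: 'H' (try body) → 'E' (try body, no exception) → 'B' (after the try/except). Output: HEB

Answer: HEB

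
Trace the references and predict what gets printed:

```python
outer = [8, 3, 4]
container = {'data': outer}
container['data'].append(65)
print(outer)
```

Key concept: dict holds reference to list.
Step by step:
`outer = [8, 3, 4]` → outer = [8, 3, 4]
`container = {'data': outer}` → container = {'data': [8, 3, 4]}
`container['data'].append(65)` → outer = [8, 3, 4, 65]; container = {'data': [8, 3, 4, 65]}
`print(outer)` → prints [8, 3, 4, 65]

Answer: [8, 3, 4, 65]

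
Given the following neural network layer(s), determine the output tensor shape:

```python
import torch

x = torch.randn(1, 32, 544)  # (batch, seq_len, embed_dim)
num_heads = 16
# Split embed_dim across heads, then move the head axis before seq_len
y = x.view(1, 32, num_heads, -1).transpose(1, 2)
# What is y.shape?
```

Input: (1, 32, 544) -> head_dim = 544 // 16 = 34; after view: (1, 32, 16, 34) -> after transpose(1, 2): (1, 16, 32, 34) -> Output: (1, 16, 32, 34)

Answer: (1, 16, 32, 34)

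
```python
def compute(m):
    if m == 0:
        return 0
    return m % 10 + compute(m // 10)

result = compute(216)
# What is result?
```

Sum of digits of 216: 6 + 1 + 2 = 9

Answer: 9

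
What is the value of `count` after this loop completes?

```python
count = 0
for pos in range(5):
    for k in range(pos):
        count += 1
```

Triangle number: 0+1+2+...+4
`count` takes the values: 0 → 1 → 2 → 3 → 4 → 5 → 6 → 7 → 8 → 9 → 10

Answer: 10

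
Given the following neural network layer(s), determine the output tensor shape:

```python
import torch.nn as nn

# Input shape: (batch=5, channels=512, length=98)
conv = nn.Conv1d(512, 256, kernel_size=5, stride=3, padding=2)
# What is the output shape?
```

Input: (5, 512, 98) -> Output: (5, 256, 33)

Answer: (5, 256, 33)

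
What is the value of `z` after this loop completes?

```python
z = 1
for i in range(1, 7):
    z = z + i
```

Start at 1, add 1 through 6
`z` takes the values: 1 → 2 → 4 → 7 → 11 → 16 → 22

Answer: 22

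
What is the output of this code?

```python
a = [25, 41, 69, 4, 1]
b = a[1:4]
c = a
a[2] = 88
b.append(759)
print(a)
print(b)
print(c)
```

Key concept: slice vs alias.
Step by step:
`a = [25, 41, 69, 4, 1]` → a = [25, 41, 69, 4, 1]
`b = a[1:4]` → b = [41, 69, 4]
`c = a` → c = [25, 41, 69, 4, 1] (same object as a)
`a[2] = 88` → a = [25, 41, 88, 4, 1] (same object as c); c = [25, 41, 88, 4, 1] (same object as a)
`b.append(759)` → b = [41, 69, 4, 759]
`print(a)` → prints [25, 41, 88, 4, 1]
`print(b)` → prints [41, 69, 4, 759]
`print(c)` → prints [25, 41, 88, 4, 1]

Answer:
[25, 41, 88, 4, 1]
[41, 69, 4, 759]
[25, 41, 88, 4, 1]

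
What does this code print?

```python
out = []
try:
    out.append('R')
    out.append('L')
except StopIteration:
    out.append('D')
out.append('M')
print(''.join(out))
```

Execution trace: 'R' (try body) → 'L' (try body, no exception) → 'M' (after the try/except). Output: RLM

Answer: RLM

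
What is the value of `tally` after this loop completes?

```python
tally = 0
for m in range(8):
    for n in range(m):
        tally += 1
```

Triangle number: 0+1+2+...+7
`tally` takes the values: 0 → 1 → 2 → 3 → 4 → 5 → 6 → 7 → 8 → 9 → 10 → 11 → 12 → 13 → 14 → 15 → 16 → 17 → 18 → 19 → 20 → 21 → 22 → 23 → 24 → 25 → 26 → 27 → 28

Answer: 28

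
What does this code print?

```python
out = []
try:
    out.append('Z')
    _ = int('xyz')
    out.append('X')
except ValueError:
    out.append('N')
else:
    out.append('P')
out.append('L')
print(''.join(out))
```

Execution trace: 'Z' (try body) → 'N' (except ValueError) → 'L' (after the try/except). Output: ZNL

Answer: ZNL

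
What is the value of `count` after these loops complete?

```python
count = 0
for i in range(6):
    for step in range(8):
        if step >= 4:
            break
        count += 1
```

Inner breaks at 4, outer runs 6 times
`count` takes the values: 0 → 1 → 2 → 3 → 4 → 5 → 6 → 7 → 8 → 9 → 10 → 11 → 12 → 13 → 14 → 15 → 16 → 17 → 18 → 19 → 20 → 21 → 22 → 23 → 24

Answer: 24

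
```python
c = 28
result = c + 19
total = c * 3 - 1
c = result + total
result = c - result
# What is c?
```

Trace:
`c = 28` → c = 28
`result = c + 19` → result = 47
`total = c * 3 - 1` → total = 83
`c = result + total` → c = 130
`result = c - result` → result = 83
So c = 130

Answer: 130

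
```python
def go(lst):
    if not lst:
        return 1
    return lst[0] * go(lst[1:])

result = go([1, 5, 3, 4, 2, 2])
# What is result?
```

Product over [1, 5, 3, 4, 2, 2] = 1 * 5 * 3 * 4 * 2 * 2 = 240

Answer: 240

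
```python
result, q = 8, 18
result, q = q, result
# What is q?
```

Trace:
`result, q = 8, 18` → result = 8; q = 18
`result, q = q, result` → result = 18; q = 8
So q = 8

Answer: 8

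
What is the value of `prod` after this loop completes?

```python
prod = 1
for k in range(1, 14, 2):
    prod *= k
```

Product of 1, 3, 5, ... up to 13
`prod` takes the values: 1 → 3 → 15 → 105 → 945 → 10395 → 135135

Answer: 135135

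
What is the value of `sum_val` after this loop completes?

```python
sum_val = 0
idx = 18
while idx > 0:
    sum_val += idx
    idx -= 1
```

Sum 18 down to 1
`sum_val` takes the values: 0 → 18 → 35 → 51 → 66 → 80 → 93 → 105 → 116 → 126 → 135 → 143 → 150 → 156 → 161 → 165 → 168 → 170 → 171

Answer: 171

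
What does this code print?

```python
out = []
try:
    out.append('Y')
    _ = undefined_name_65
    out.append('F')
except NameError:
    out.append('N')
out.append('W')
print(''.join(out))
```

Execution trace: 'Y' (try body) → 'N' (except NameError) → 'W' (after the try/except). Output: YNW

Answer: YNW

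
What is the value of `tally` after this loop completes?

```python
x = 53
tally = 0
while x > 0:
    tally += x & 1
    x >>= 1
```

Count set bits in 53 (binary: 0b110101)
`tally` takes the values: 0 → 1 → 2 → 3 → 4

Answer: 4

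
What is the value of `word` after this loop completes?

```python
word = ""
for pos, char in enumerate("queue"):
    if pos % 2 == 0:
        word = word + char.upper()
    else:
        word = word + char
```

Uppercase even positions in 'queue'
`word` takes the values: "" → "Q" → "Qu" → "QuE" → "QuEu" → "QuEuE"

Answer: "QuEuE"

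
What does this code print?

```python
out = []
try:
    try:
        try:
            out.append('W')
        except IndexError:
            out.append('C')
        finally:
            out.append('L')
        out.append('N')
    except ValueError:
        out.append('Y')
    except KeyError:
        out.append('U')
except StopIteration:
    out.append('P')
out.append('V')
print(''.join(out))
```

Execution trace: 'W' (inner try body, no exception) → 'L' (inner finally) → 'N' (try body, no exception) → 'V' (after the try/except). Output: WLNV

Answer: WLNV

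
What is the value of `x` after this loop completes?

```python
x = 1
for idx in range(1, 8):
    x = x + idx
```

Start at 1, add 1 through 7
`x` takes the values: 1 → 2 → 4 → 7 → 11 → 16 → 22 → 29

Answer: 29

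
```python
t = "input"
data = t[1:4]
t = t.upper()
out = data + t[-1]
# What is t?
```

Trace:
`t = "input"` → t = 'input'
`data = t[1:4]` → data = 'npu'
`t = t.upper()` → t = 'INPUT'
`out = data + t[-1]` → out = 'npuT'
So t = 'INPUT'

Answer: 'INPUT'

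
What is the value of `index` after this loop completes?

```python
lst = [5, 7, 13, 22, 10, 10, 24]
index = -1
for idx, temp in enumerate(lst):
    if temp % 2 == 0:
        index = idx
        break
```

First even number index in [5, 7, 13, 22, 10, 10, 24]
`index` takes the values: -1 → 3

Answer: 3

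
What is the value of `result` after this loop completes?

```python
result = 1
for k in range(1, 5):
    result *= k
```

4! = 24
`result` takes the values: 1 → 2 → 6 → 24

Answer: 24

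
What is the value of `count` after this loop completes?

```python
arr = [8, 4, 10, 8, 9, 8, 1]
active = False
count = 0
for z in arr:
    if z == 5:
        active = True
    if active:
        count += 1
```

Count elements after first 5 in [8, 4, 10, 8, 9, 8, 1]
`count` takes the values: 0

Answer: 0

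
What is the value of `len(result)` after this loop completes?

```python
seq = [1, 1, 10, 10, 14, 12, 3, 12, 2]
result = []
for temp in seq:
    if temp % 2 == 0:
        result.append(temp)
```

Count even numbers in [1, 1, 10, 10, 14, 12, 3, 12, 2]
`result` takes the values: [] → [10] → [10, 10] → [10, 10, 14] → [10, 10, 14, 12] → [10, 10, 14, 12, 12] → [10, 10, 14, 12, 12, 2]
So `len(result)` = 6

Answer: 6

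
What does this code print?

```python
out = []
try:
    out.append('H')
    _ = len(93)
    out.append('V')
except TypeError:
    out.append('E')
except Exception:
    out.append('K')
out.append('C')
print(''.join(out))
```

Execution trace: 'H' (try body) → 'E' (except TypeError) → 'C' (after the try/except). Output: HEC

Answer: HEC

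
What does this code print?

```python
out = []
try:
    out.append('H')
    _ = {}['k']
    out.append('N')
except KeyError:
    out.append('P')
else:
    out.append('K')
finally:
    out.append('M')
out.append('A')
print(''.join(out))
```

Execution trace: 'H' (try body) → 'P' (except KeyError) → 'M' (finally) → 'A' (after the try/except). Output: HPMA

Answer: HPMA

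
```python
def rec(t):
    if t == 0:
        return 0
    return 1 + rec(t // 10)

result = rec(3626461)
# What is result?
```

Count of digits of 3626461: 7

Answer: 7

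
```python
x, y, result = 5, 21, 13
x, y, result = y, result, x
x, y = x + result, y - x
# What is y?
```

Trace:
`x, y, result = 5, 21, 13` → x = 5; y = 21; result = 13
`x, y, result = y, result, x` → x = 21; y = 13; result = 5
`x, y = x + result, y - x` → x = 26; y = -8
So y = -8

Answer: -8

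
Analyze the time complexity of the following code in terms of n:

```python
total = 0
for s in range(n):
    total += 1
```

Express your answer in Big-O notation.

Each loop level contributes: n. Multiplying the contributions gives O(n).

Answer: O(n)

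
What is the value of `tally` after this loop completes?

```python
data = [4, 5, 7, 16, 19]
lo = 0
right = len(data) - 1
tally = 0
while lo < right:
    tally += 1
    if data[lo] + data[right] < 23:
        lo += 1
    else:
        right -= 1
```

Steps to find pair summing to 23
`tally` takes the values: 0 → 1 → 2 → 3 → 4

Answer: 4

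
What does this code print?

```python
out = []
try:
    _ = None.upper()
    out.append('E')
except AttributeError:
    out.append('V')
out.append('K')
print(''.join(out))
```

Execution trace: 'V' (except AttributeError) → 'K' (after the try/except). Output: VK

Answer: VK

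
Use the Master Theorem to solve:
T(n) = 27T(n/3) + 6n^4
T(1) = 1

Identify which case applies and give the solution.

a=27, b=3, f(n)=6n^4. log_3(27) = 3. Since c=4 > 3 and the regularity condition holds (27(n/3)^4 = (27/3^4)n^4 with 27/3^4 < 1), Case 3 applies: T(n) = Θ(f(n)) = O(n^4).

Answer: O(n^4) - Case 3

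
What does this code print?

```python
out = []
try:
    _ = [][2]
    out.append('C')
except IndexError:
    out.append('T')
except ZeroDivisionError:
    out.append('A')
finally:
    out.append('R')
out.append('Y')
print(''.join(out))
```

Execution trace: 'T' (except IndexError) → 'R' (finally) → 'Y' (after the try/except). Output: TRY

Answer: TRY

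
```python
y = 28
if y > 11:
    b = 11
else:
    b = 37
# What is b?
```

Trace:
`y = 28` → y = 28
`if y > 11: ...` → y > 11 is True → b = 11
So b = 11

Answer: 11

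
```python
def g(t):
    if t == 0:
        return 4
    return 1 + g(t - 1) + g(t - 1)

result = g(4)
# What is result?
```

g(t) = 1 + 2·g(t-1), g(0)=4. Closed form: (4+1)·2^4 - 1 = 79.

Answer: 79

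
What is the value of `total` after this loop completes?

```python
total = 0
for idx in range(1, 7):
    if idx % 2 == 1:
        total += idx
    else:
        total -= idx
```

Add odd, subtract even
`total` takes the values: 0 → 1 → -1 → 2 → -2 → 3 → -3

Answer: -3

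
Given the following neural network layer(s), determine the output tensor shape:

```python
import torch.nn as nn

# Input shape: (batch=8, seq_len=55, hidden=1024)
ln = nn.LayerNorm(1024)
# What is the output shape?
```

Input: (8, 55, 1024) -> Output: (8, 55, 1024)

Answer: (8, 55, 1024)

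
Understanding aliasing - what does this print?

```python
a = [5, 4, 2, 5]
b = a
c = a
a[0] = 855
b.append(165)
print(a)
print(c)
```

Key concept: multiple aliases.
Step by step:
`a = [5, 4, 2, 5]` → a = [5, 4, 2, 5]
`b = a` → b = [5, 4, 2, 5] (same object as a)
`c = a` → c = [5, 4, 2, 5] (same object as a, b)
`a[0] = 855` → a = [855, 4, 2, 5] (same object as b, c); b = [855, 4, 2, 5] (same object as a, c); c = [855, 4, 2, 5] (same object as a, b)
`b.append(165)` → a = [855, 4, 2, 5, 165] (same object as b, c); b = [855, 4, 2, 5, 165] (same object as a, c); c = [855, 4, 2, 5, 165] (same object as a, b)
`print(a)` → prints [855, 4, 2, 5, 165]
`print(c)` → prints [855, 4, 2, 5, 165]

Answer:
[855, 4, 2, 5, 165]
[855, 4, 2, 5, 165]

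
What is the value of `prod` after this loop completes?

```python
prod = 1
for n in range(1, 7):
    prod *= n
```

6! = 720
`prod` takes the values: 1 → 2 → 6 → 24 → 120 → 720

Answer: 720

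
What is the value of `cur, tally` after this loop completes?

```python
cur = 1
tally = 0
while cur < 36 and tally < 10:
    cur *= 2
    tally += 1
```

Double until >= 36 or 10 iterations
`cur, tally` takes the values: (1, 0) → (2, 0) → (2, 1) → (4, 1) → (4, 2) → (8, 2) → (8, 3) → (16, 3) → (16, 4) → (32, 4) → (32, 5) → (64, 5) → (64, 6)

Answer: 64, 6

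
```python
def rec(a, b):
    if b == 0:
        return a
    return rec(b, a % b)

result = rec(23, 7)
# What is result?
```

rec(23, 7) -> rec(7, 2) -> rec(2, 1) -> rec(1, 0) -> 1

Answer: 1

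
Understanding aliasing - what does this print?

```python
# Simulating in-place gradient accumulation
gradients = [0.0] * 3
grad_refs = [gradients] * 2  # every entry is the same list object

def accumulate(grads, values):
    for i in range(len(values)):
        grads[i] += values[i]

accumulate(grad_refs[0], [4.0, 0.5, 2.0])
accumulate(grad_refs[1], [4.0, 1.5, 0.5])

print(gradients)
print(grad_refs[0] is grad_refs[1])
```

Key concept: gradient accumulation aliasing.
Step by step:
`gradients = [0.0] * 3` → gradients = [0.0, 0.0, 0.0]
`grad_refs = [gradients] * 2` → grad_refs = [[0.0, 0.0, 0.0], [0.0, 0.0, 0.0]]
`accumulate(grad_refs[0], [4.0, 0.5, 2.0])` → gradients = [4.0, 0.5, 2.0]; grad_refs = [[4.0, 0.5, 2.0], [4.0, 0.5, 2.0]]
`accumulate(grad_refs[1], [4.0, 1.5, 0.5])` → gradients = [8.0, 2.0, 2.5]; grad_refs = [[8.0, 2.0, 2.5], [8.0, 2.0, 2.5]]
`print(gradients)` → prints [8.0, 2.0, 2.5]
`print(grad_refs[0] is grad_refs[1])` → prints True

Answer:
[8.0, 2.0, 2.5]
True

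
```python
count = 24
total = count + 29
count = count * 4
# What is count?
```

Trace:
`count = 24` → count = 24
`total = count + 29` → total = 53
`count = count * 4` → count = 96
So count = 96

Answer: 96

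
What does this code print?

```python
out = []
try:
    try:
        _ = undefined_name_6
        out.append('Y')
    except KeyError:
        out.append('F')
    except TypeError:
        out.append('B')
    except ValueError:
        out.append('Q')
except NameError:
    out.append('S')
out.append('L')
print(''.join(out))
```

Execution trace: 'S' (outer except NameError) → 'L' (after the try/except). Output: SL

Answer: SL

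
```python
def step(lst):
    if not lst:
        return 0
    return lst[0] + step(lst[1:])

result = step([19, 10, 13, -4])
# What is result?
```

19 + 10 + 13 + (-4) + 0 = 38

Answer: 38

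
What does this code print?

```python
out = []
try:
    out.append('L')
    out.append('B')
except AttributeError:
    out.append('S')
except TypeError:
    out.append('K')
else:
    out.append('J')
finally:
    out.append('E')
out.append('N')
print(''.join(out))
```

Execution trace: 'L' (try body) → 'B' (try body, no exception) → 'J' (else) → 'E' (finally) → 'N' (after the try/except). Output: LBJEN

Answer: LBJEN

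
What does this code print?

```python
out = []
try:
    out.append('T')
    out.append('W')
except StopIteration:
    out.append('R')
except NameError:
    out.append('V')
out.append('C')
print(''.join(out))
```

Execution trace: 'T' (try body) → 'W' (try body, no exception) → 'C' (after the try/except). Output: TWC

Answer: TWC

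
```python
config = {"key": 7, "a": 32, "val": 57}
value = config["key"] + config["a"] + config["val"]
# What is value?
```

Trace:
`config = {"key": 7, "a": 32, "val": 57}` → config = {'key': 7, 'a': 32, 'val': 57}
`value = config["key"] + config["a"] + config["val"]` → value = 96
So value = 96

Answer: 96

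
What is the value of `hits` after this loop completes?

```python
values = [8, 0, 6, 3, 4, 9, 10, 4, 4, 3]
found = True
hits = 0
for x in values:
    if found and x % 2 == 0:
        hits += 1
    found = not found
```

Count even values at even positions
`hits` takes the values: 0 → 1 → 2 → 3 → 4 → 5

Answer: 5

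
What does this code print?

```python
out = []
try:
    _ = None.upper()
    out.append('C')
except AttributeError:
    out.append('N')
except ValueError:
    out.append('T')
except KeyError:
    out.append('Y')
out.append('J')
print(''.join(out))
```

Execution trace: 'N' (except AttributeError) → 'J' (after the try/except). Output: NJ

Answer: NJ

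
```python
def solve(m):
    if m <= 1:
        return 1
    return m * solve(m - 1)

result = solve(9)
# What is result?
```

solve(9) = 9 * 8 * 7 * 6 * 5 * 4 * 3 * 2 * 1 = 362880

Answer: 362880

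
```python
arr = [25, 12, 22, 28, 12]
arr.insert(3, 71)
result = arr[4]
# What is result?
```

Trace:
`arr = [25, 12, 22, 28, 12]` → arr = [25, 12, 22, 28, 12]
`arr.insert(3, 71)` → arr = [25, 12, 22, 71, 28, 12]
`result = arr[4]` → result = 28
So result = 28

Answer: 28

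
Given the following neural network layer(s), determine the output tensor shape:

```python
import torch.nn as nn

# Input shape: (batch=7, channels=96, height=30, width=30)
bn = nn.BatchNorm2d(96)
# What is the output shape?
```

Input: (7, 96, 30, 30) -> Output: (7, 96, 30, 30)

Answer: (7, 96, 30, 30)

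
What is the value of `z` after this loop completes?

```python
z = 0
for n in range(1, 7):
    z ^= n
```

XOR of 1 to 6
`z` takes the values: 0 → 1 → 3 → 0 → 4 → 1 → 7

Answer: 7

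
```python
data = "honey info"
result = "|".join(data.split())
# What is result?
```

Trace:
`data = "honey info"` → data = 'honey info'
`result = "|".join(data.split())` → result = 'honey|info'
So result = 'honey|info'

Answer: 'honey|info'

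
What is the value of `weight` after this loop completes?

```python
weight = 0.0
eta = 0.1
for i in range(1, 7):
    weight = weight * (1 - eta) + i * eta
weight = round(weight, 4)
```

Moving average with lr=0.1
`weight` takes the values: 0.0 → 0.1 → 0.29 → 0.561 → 0.9049 → 1.31441 → 1.782969 → 1.783

Answer: 1.783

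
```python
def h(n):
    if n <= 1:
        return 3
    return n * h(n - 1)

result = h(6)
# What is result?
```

h(6) = 6 * 5 * 4 * 3 * 2 * 3 = 2160

Answer: 2160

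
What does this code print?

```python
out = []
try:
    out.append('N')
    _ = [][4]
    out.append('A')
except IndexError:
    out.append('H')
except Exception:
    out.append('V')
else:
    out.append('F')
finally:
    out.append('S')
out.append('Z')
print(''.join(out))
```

Execution trace: 'N' (try body) → 'H' (except IndexError) → 'S' (finally) → 'Z' (after the try/except). Output: NHSZ

Answer: NHSZ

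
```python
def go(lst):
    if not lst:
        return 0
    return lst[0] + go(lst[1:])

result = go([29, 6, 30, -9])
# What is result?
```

29 + 6 + 30 + (-9) + 0 = 56

Answer: 56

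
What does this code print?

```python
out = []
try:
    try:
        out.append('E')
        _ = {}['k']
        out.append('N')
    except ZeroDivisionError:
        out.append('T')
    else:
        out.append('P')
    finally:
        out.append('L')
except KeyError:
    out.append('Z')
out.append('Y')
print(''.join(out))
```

Execution trace: 'E' (try body) → 'L' (finally) → 'Z' (outer except KeyError) → 'Y' (after the try/except). Output: ELZY

Answer: ELZY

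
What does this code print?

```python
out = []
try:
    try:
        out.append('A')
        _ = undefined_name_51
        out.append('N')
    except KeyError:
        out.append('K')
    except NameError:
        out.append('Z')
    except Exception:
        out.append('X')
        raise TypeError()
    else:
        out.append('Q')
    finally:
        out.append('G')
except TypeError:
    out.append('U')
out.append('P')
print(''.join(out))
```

Execution trace: 'A' (try body) → 'Z' (except NameError) → 'G' (finally) → 'P' (after the try/except). Output: AZGP

Answer: AZGP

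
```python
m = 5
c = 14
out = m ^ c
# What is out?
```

Trace:
`m = 5` → m = 5
`c = 14` → c = 14
`out = m ^ c` → out = 11
So out = 11

Answer: 11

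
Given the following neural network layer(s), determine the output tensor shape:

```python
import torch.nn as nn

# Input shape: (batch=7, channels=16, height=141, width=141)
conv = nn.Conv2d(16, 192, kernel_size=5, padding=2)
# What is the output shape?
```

Input: (7, 16, 141, 141) -> Output: (7, 192, 141, 141)

Answer: (7, 192, 141, 141)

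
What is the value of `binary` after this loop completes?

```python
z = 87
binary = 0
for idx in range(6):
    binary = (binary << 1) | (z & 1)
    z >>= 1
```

Reverse lowest 6 bits of 87
`binary` takes the values: 0 → 1 → 3 → 7 → 14 → 29 → 58

Answer: 58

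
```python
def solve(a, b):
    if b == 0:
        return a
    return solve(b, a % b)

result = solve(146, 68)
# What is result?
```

solve(146, 68) -> solve(68, 10) -> solve(10, 8) -> solve(8, 2) -> solve(2, 0) -> 2

Answer: 2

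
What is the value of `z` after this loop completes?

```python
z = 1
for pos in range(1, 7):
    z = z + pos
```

Start at 1, add 1 through 6
`z` takes the values: 1 → 2 → 4 → 7 → 11 → 16 → 22

Answer: 22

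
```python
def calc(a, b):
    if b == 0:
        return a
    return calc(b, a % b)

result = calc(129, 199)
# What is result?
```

calc(129, 199) -> calc(199, 129) -> calc(129, 70) -> calc(70, 59) -> calc(59, 11) -> calc(11, 4) -> calc(4, 3) -> calc(3, 1) -> calc(1, 0) -> 1

Answer: 1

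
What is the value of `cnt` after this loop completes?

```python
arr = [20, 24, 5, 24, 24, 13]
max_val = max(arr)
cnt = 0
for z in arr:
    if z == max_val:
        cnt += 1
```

Count of max value 24 in [20, 24, 5, 24, 24, 13]
`cnt` takes the values: 0 → 1 → 2 → 3

Answer: 3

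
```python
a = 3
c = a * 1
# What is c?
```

Trace:
`a = 3` → a = 3
`c = a * 1` → c = 3
So c = 3

Answer: 3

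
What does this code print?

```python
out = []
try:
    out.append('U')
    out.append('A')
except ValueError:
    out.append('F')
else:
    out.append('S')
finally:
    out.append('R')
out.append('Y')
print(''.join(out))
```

Execution trace: 'U' (try body) → 'A' (try body, no exception) → 'S' (else) → 'R' (finally) → 'Y' (after the try/except). Output: UASRY

Answer: UASRY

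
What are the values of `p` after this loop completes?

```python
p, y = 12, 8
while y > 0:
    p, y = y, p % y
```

GCD of 12 and 8
`p` takes the values: 12 → 8 → 4

Answer: 4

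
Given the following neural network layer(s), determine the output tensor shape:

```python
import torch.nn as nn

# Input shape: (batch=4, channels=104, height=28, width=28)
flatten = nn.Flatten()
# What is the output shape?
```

Input: (4, 104, 28, 28) -> Output: (4, 81536)

Answer: (4, 81536)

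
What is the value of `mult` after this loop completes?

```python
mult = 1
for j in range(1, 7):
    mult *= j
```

6! = 720
`mult` takes the values: 1 → 2 → 6 → 24 → 120 → 720

Answer: 720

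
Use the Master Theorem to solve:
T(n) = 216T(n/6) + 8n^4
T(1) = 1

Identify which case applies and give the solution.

a=216, b=6, f(n)=8n^4. log_6(216) = 3. Since c=4 > 3 and the regularity condition holds (216(n/6)^4 = (216/6^4)n^4 with 216/6^4 < 1), Case 3 applies: T(n) = Θ(f(n)) = O(n^4).

Answer: O(n^4) - Case 3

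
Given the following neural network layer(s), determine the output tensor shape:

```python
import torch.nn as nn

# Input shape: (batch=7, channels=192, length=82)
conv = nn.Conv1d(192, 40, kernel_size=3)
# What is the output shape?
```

Input: (7, 192, 82) -> Output: (7, 40, 80)

Answer: (7, 40, 80)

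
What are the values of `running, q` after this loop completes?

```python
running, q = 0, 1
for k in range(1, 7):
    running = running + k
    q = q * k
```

Sum and factorial of 1 to 6
`running, q` takes the values: (0, 1) → (1, 1) → (3, 1) → (3, 2) → (6, 2) → (6, 6) → (10, 6) → (10, 24) → (15, 24) → (15, 120) → (21, 120) → (21, 720)

Answer: 21, 720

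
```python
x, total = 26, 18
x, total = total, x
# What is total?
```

Trace:
`x, total = 26, 18` → x = 26; total = 18
`x, total = total, x` → x = 18; total = 26
So total = 26

Answer: 26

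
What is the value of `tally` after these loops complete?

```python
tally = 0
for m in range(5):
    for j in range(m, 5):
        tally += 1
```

Upper triangle: 5 + 4 + ... + 1
`tally` takes the values: 0 → 1 → 2 → 3 → 4 → 5 → 6 → 7 → 8 → 9 → 10 → 11 → 12 → 13 → 14 → 15

Answer: 15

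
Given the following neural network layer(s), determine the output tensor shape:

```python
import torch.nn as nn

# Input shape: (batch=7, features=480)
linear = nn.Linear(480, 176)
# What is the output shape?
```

Input: (7, 480) -> Output: (7, 176)

Answer: (7, 176)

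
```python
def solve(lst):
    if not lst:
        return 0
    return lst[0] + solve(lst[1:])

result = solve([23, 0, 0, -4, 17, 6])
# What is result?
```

23 + 0 + 0 + (-4) + 17 + 6 + 0 = 42

Answer: 42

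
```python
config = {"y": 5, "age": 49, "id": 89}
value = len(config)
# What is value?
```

Trace:
`config = {"y": 5, "age": 49, "id": 89}` → config = {'y': 5, 'age': 49, 'id': 89}
`value = len(config)` → value = 3
So value = 3

Answer: 3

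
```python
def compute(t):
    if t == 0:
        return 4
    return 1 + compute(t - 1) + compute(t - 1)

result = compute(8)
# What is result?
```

compute(t) = 1 + 2·compute(t-1), compute(0)=4. Closed form: (4+1)·2^8 - 1 = 1279.

Answer: 1279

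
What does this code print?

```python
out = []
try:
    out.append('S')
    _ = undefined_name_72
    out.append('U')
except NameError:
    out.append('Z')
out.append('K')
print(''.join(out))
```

Execution trace: 'S' (try body) → 'Z' (except NameError) → 'K' (after the try/except). Output: SZK

Answer: SZK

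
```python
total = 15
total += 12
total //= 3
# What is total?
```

Trace:
`total = 15` → total = 15
`total += 12` → total = 27
`total //= 3` → total = 9
So total = 9

Answer: 9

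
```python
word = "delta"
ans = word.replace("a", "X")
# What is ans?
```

Trace:
`word = "delta"` → word = 'delta'
`ans = word.replace("a", "X")` → ans = 'deltX'
So ans = 'deltX'

Answer: 'deltX'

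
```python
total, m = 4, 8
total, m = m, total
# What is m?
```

Trace:
`total, m = 4, 8` → total = 4; m = 8
`total, m = m, total` → total = 8; m = 4
So m = 4

Answer: 4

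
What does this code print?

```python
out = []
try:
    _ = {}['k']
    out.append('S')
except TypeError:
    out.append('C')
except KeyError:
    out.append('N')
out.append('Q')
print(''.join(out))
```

Execution trace: 'N' (except KeyError) → 'Q' (after the try/except). Output: NQ

Answer: NQ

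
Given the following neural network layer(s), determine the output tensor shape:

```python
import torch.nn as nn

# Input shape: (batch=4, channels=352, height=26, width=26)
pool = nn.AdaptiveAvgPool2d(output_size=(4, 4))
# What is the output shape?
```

Input: (4, 352, 26, 26) -> Output: (4, 352, 4, 4)

Answer: (4, 352, 4, 4)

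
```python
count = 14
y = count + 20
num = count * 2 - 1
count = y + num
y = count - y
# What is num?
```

Trace:
`count = 14` → count = 14
`y = count + 20` → y = 34
`num = count * 2 - 1` → num = 27
`count = y + num` → count = 61
`y = count - y` → y = 27
So num = 27

Answer: 27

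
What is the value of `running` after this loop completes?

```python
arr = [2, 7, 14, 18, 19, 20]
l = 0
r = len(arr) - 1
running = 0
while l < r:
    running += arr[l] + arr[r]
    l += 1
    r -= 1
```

Sum of pairs from ends
`running` takes the values: 0 → 22 → 48 → 80

Answer: 80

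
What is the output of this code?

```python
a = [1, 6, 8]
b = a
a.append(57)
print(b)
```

Key concept: basic list aliasing.
Step by step:
`a = [1, 6, 8]` → a = [1, 6, 8]
`b = a` → b = [1, 6, 8] (same object as a)
`a.append(57)` → a = [1, 6, 8, 57] (same object as b); b = [1, 6, 8, 57] (same object as a)
`print(b)` → prints [1, 6, 8, 57]

Answer: [1, 6, 8, 57]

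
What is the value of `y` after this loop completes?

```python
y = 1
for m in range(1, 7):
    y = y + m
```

Start at 1, add 1 through 6
`y` takes the values: 1 → 2 → 4 → 7 → 11 → 16 → 22

Answer: 22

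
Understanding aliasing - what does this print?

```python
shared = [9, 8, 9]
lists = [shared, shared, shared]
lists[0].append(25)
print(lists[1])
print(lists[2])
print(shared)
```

Key concept: list of same reference.
Step by step:
`shared = [9, 8, 9]` → shared = [9, 8, 9]
`lists = [shared, shared, shared]` → lists = [[9, 8, 9], [9, 8, 9], [9, 8, 9]]
`lists[0].append(25)` → shared = [9, 8, 9, 25]; lists = [[9, 8, 9, 25], [9, 8, 9, 25], [9, 8, 9, 25]]
`print(lists[1])` → prints [9, 8, 9, 25]
`print(lists[2])` → prints [9, 8, 9, 25]
`print(shared)` → prints [9, 8, 9, 25]

Answer:
[9, 8, 9, 25]
[9, 8, 9, 25]
[9, 8, 9, 25]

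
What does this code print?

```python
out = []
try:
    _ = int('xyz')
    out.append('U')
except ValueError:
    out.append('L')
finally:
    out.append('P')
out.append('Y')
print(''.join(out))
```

Execution trace: 'L' (except ValueError) → 'P' (finally) → 'Y' (after the try/except). Output: LPY

Answer: LPY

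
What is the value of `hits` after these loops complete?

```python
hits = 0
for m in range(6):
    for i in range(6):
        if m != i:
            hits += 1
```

6² - 6 (exclude diagonal)
`hits` takes the values: 0 → 1 → 2 → 3 → 4 → 5 → 6 → 7 → 8 → 9 → 10 → 11 → 12 → 13 → 14 → 15 → 16 → 17 → 18 → 19 → 20 → 21 → 22 → 23 → 24 → 25 → 26 → 27 → 28 → 29 → 30

Answer: 30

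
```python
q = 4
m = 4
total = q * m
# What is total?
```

Trace:
`q = 4` → q = 4
`m = 4` → m = 4
`total = q * m` → total = 16
So total = 16

Answer: 16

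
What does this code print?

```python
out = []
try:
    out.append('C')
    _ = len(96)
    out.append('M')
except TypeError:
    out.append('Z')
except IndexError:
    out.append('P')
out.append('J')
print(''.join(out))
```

Execution trace: 'C' (try body) → 'Z' (except TypeError) → 'J' (after the try/except). Output: CZJ

Answer: CZJ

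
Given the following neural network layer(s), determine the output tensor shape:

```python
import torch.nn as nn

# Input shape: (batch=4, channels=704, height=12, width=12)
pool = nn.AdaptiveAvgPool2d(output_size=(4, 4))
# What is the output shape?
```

Input: (4, 704, 12, 12) -> Output: (4, 704, 4, 4)

Answer: (4, 704, 4, 4)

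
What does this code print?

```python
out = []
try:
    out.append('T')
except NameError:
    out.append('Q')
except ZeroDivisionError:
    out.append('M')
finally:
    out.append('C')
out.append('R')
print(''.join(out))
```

Execution trace: 'T' (try body, no exception) → 'C' (finally) → 'R' (after the try/except). Output: TCR

Answer: TCR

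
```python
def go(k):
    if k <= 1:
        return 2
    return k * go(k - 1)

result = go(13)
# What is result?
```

go(13) = 13 * 12 * 11 * 10 * 9 * 8 * 7 * 6 * 5 * 4 * 3 * 2 * 2 = 12454041600

Answer: 12454041600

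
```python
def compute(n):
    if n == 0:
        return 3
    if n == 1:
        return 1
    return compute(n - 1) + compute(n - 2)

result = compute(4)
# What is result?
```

Build up from base cases: compute(0)=3, compute(1)=1, compute(2)=4, compute(3)=5, compute(4)=9

Answer: 9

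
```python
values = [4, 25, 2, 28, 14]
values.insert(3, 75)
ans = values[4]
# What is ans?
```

Trace:
`values = [4, 25, 2, 28, 14]` → values = [4, 25, 2, 28, 14]
`values.insert(3, 75)` → values = [4, 25, 2, 75, 28, 14]
`ans = values[4]` → ans = 28
So ans = 28

Answer: 28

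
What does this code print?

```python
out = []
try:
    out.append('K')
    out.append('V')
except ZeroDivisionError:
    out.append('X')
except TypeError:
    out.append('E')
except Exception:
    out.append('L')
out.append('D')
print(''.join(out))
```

Execution trace: 'K' (try body) → 'V' (try body, no exception) → 'D' (after the try/except). Output: KVD

Answer: KVD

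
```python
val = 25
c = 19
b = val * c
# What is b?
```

Trace:
`val = 25` → val = 25
`c = 19` → c = 19
`b = val * c` → b = 475
So b = 475

Answer: 475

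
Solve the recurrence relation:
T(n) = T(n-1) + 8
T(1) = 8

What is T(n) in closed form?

Unrolling: T(n) = T(1) + 8·(n-1) = 8 + 8(n-1) = 8n.

Answer: T(n) = 8n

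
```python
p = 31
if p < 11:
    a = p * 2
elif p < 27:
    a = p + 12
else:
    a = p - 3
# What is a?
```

Trace:
`p = 31` → p = 31
`if p < 11: ...` → p < 11 is False, p < 27 is False, take else branch → a = 28
So a = 28

Answer: 28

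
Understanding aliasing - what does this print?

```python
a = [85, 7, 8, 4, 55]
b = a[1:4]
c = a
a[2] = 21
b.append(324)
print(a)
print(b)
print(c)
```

Key concept: slice vs alias.
Step by step:
`a = [85, 7, 8, 4, 55]` → a = [85, 7, 8, 4, 55]
`b = a[1:4]` → b = [7, 8, 4]
`c = a` → c = [85, 7, 8, 4, 55] (same object as a)
`a[2] = 21` → a = [85, 7, 21, 4, 55] (same object as c); c = [85, 7, 21, 4, 55] (same object as a)
`b.append(324)` → b = [7, 8, 4, 324]
`print(a)` → prints [85, 7, 21, 4, 55]
`print(b)` → prints [7, 8, 4, 324]
`print(c)` → prints [85, 7, 21, 4, 55]

Answer:
[85, 7, 21, 4, 55]
[7, 8, 4, 324]
[85, 7, 21, 4, 55]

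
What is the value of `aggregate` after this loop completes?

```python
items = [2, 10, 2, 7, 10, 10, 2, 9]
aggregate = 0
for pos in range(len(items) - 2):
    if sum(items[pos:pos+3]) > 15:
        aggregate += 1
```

Count windows with sum > 15
`aggregate` takes the values: 0 → 1 → 2 → 3 → 4 → 5

Answer: 5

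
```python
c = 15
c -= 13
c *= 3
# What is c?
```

Trace:
`c = 15` → c = 15
`c -= 13` → c = 2
`c *= 3` → c = 6
So c = 6

Answer: 6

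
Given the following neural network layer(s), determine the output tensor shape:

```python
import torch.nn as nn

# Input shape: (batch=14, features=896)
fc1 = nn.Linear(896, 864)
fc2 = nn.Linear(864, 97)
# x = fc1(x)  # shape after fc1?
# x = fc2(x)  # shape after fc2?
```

Input: (14, 896) -> after fc1: (14, 864) -> Output: (14, 97)

Answer: (14, 97)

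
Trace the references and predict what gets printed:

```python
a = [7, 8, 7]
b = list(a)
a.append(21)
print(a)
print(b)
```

Key concept: list() constructor creates copy.
Step by step:
`a = [7, 8, 7]` → a = [7, 8, 7]
`b = list(a)` → b = [7, 8, 7]
`a.append(21)` → a = [7, 8, 7, 21]
`print(a)` → prints [7, 8, 7, 21]
`print(b)` → prints [7, 8, 7]

Answer:
[7, 8, 7, 21]
[7, 8, 7]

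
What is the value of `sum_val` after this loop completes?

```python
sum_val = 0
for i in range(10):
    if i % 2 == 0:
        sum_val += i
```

Sum of even numbers 0 to 9
`sum_val` takes the values: 0 → 2 → 6 → 12 → 20

Answer: 20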